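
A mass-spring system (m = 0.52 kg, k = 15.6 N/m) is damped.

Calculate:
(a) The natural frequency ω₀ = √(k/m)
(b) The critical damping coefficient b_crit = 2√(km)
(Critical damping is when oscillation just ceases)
ω₀ = √(k/m) = √(15.6/0.52) = 5.477 rad/s
b_crit = 2√(km) = 2√(15.6×0.52) = 5.696 kg/s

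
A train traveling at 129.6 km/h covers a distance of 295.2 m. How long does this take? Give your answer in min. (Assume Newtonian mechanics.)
t = d/v (with unit conversion) = 0.1367 min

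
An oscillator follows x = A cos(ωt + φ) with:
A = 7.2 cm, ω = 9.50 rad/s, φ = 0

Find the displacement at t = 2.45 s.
x = A cos(ωt + φ) = 7.2×cos(9.5×2.45 + 0) = -2.038 cm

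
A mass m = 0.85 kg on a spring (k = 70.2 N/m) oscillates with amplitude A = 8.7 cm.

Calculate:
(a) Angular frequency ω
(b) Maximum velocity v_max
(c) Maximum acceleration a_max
ω = √(k/m) = √(70.2/0.85) = 9.088 rad/s
v_max = ωA = 9.088×0.087 = 0.7906 m/s
a_max = ω²A = 9.088²×0.087 = 7.185 m/s²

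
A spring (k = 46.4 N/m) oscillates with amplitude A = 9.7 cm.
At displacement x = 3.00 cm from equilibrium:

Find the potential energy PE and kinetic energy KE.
E_total = ½kA² = ½×46.4×(0.097)² = 0.2183 J
PE = ½kx² = ½×46.4×(0.03)² = 0.02088 J
KE = E_total − PE = 0.1974 J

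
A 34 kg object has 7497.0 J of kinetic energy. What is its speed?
KE = ½mv² → v = √(2KE/m) = √(2×7497.0/34) = 21.0 m/s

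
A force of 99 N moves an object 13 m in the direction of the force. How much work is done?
W = Fd = 99×13 = 1287.0 J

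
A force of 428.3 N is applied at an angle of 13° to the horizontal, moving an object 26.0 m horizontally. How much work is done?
W = Fd cosθ = 428.3×26.0×cos(13°) = 10850.0 J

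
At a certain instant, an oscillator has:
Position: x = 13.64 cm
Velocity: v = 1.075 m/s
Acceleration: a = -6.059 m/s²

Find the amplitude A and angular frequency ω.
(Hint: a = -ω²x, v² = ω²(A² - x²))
a = −ω²x → ω = √(|a|/x) = √(6.059/0.1364) = 6.665 rad/s
v² = ω²(A² − x²) → A = √(x² + v²/ω²) = √(0.1364² + 1.075²/6.665²) = 0.2112 m = 21.12 cm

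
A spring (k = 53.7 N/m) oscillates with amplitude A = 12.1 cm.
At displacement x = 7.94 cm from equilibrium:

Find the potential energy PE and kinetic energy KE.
E_total = ½kA² = ½×53.7×(0.121)² = 0.3931 J
PE = ½kx² = ½×53.7×(0.0794)² = 0.1693 J
KE = E_total − PE = 0.2238 J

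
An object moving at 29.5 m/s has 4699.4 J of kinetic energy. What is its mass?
KE = ½mv² → m = 2KE/v² = 2×4699.4/29.5² = 10.8 kg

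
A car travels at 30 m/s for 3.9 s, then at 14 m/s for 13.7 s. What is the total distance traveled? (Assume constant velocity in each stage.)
d₁ = v₁t₁ = 30 × 3.9 = 117 m
d₂ = v₂t₂ = 14 × 13.7 = 191.8 m
d_total = 117 + 191.8 = 308.8 m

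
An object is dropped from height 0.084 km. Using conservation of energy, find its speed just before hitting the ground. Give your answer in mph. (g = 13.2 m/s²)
mgh = ½mv² → v = √(2gh) = √(2×13.2×84) = 47.09 m/s = 105.3 mph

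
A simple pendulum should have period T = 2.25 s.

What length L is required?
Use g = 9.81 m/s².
T = 2π√(L/g) → L = g(T/2π)² = 9.81×(2.25/2π)² = 1.258 m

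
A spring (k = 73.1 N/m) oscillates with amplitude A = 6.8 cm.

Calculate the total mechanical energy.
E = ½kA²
E = ½kA² = ½×73.1×(0.068)² = 0.169 J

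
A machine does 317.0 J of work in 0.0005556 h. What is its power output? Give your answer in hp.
P = W/t = 317 J / 2 s = 158.5 W = 0.2125 hp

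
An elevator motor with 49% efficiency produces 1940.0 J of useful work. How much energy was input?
W_in = W_out/η = 1940.0/0.49 = 3959.2 J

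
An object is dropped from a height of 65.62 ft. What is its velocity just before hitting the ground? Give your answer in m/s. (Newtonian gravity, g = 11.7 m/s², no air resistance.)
v = √(2gh) (with unit conversion) = 21.63 m/s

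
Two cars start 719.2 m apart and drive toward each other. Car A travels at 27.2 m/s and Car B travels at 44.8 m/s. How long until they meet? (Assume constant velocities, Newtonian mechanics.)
Combined speed: v_combined = 27.2 + 44.8 = 72 m/s
Time to meet: t = d/72 = 719.2/72 = 9.99 s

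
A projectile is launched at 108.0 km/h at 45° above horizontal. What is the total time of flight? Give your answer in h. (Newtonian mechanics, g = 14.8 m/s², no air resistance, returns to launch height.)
T = 2v₀sin(θ)/g (with unit conversion) = 0.0007963 h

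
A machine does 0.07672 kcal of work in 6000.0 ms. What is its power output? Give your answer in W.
P = W/t = 321 J / 6 s = 53.5 W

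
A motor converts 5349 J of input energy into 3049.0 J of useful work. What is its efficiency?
η = W_out/W_in = 3049.0/5349 = 0.57 = 57.0%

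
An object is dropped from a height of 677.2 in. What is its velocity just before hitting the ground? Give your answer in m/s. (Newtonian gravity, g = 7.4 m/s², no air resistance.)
v = √(2gh) (with unit conversion) = 15.96 m/s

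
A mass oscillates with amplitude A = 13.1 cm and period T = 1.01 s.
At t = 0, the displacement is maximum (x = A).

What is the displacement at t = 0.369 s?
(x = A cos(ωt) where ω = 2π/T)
ω = 2π/T = 2π/1.01 = 6.221 rad/s
x = A cos(ωt) = 13.1×cos(6.221×0.369) = -8.685 cm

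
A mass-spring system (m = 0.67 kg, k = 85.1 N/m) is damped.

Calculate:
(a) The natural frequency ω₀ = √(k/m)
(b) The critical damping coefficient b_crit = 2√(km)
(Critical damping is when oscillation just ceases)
ω₀ = √(k/m) = √(85.1/0.67) = 11.27 rad/s
b_crit = 2√(km) = 2√(85.1×0.67) = 15.1 kg/s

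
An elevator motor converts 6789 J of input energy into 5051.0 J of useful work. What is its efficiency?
η = W_out/W_in = 5051.0/6789 = 0.744 = 74.4%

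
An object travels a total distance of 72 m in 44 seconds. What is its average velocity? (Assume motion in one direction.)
v_avg = Δd / Δt = 72 / 44 = 1.64 m/s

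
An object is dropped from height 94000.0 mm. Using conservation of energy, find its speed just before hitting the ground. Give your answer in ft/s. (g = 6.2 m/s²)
mgh = ½mv² → v = √(2gh) = √(2×6.2×94) = 34.14 m/s = 112.0 ft/s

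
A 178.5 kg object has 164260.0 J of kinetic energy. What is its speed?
KE = ½mv² → v = √(2KE/m) = √(2×164260.0/178.5) = 42.9 m/s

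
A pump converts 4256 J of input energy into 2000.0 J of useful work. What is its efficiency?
η = W_out/W_in = 2000.0/4256 = 0.4699 = 46.99%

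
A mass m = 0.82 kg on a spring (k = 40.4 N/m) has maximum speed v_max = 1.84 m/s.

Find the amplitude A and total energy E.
½mv²_max = ½kA² → A = v_max√(m/k) = 1.84×√(0.82/40.4) = 0.2621 m = 26.21 cm
E = ½mv²_max = ½×0.82×1.84² = 1.388 J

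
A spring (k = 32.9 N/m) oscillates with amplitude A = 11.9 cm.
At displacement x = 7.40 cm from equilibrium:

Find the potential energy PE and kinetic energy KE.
E_total = ½kA² = ½×32.9×(0.119)² = 0.2329 J
PE = ½kx² = ½×32.9×(0.074)² = 0.09008 J
KE = E_total − PE = 0.1429 J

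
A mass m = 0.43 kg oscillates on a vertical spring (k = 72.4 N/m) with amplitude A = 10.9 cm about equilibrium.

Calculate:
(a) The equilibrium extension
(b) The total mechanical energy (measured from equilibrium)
x_eq = mg/k = 0.43×9.81/72.4 = 0.05826 m = 5.826 cm
E = ½kA² = ½×72.4×(0.109)² = 0.4301 J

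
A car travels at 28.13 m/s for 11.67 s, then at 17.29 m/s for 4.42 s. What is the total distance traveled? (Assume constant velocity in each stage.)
d₁ = v₁t₁ = 28.13 × 11.67 = 328.277 m
d₂ = v₂t₂ = 17.29 × 4.42 = 76.4218 m
d_total = 328.277 + 76.4218 = 404.7 m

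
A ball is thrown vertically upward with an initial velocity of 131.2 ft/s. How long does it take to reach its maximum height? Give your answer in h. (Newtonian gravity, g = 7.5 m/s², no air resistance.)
t_up = v₀/g (with unit conversion) = 0.001481 h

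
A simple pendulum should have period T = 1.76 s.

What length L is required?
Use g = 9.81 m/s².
T = 2π√(L/g) → L = g(T/2π)² = 9.81×(1.76/2π)² = 0.7697 m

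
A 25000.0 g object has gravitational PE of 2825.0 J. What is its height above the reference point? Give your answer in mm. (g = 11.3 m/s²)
PE = mgh → h = PE/(mg) = 2825 J / (25 kg × 11.3 m/s²) = 10 m = 10000.0 mm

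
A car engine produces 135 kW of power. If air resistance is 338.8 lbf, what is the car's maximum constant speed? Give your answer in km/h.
P = Fv → v = P/F = 135000 W / 1507 N = 89.58 m/s = 322.5 km/h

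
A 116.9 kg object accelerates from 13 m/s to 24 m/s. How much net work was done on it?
W_net = ΔKE = ½m(v₂² − v₁²) = ½×116.9×(24² − 13²) = 23789.15 J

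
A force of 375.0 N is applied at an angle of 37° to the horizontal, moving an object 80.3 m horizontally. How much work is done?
W = Fd cosθ = 375.0×80.3×cos(37°) = 24049.0 J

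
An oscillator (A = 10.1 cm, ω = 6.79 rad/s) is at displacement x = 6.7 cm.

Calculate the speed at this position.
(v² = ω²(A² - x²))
v = ω√(A² − x²) = 6.79×√(0.101² − 0.067²) = 0.5132 m/s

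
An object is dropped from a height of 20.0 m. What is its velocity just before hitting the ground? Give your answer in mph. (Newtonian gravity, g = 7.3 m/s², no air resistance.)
v = √(2gh) (with unit conversion) = 38.22 mph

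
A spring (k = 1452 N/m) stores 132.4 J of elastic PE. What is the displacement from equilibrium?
PE = ½kx² → x = √(2PE/k) = √(2×132.4/1452) = 0.427 m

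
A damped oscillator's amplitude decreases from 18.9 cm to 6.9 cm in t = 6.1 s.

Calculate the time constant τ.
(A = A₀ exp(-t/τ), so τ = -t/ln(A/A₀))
A/A₀ = 6.9/18.9 = 0.3651; ln(A/A₀) = -1.008
τ = −t/ln(A/A₀) = −6.1/-1.008 = 6.054 s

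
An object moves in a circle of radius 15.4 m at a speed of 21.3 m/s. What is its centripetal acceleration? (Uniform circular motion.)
a_c = v²/r = 21.3²/15.4 = 453.69/15.4 = 29.46 m/s²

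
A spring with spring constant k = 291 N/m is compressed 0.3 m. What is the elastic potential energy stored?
PE = ½kx² = ½×291×0.3² = 13.09 J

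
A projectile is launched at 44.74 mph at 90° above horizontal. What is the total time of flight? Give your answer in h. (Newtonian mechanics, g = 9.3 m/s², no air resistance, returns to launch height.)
T = 2v₀sin(θ)/g (with unit conversion) = 0.001195 h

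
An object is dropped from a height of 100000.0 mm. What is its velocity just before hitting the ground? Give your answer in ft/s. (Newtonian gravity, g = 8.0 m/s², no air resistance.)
v = √(2gh) (with unit conversion) = 131.2 ft/s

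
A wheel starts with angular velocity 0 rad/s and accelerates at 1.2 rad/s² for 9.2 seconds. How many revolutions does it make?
θ = ω₀t + ½αt² = 0×9.2 + ½×1.2×9.2² = 50.78 rad
Revolutions = θ/(2π) = 50.78/(2π) = 8.08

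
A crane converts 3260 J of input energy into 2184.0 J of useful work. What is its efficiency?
η = W_out/W_in = 2184.0/3260 = 0.6699 = 66.99%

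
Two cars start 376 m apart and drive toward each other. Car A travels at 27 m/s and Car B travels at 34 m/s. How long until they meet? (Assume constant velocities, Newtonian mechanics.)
Combined speed: v_combined = 27 + 34 = 61 m/s
Time to meet: t = d/61 = 376/61 = 6.16 s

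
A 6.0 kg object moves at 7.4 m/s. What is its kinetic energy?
KE = ½mv² = ½×6.0×7.4² = 164.28 J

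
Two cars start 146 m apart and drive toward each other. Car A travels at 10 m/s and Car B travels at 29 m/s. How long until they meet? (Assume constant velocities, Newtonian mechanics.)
Combined speed: v_combined = 10 + 29 = 39 m/s
Time to meet: t = d/39 = 146/39 = 3.74 s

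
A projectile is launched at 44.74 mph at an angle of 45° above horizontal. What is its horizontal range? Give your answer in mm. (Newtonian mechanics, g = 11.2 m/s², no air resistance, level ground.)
R = v₀² sin(2θ) / g (with unit conversion) = 35720.0 mm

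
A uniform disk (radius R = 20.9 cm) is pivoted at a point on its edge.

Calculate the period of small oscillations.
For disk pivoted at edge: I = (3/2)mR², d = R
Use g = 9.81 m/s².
I/m = (3/2)R² = 0.06552 m²; d = R = 0.209 m
T = 2π√((3/2)R²/(gR)) = 2π√(3R/(2g)) = 1.123 s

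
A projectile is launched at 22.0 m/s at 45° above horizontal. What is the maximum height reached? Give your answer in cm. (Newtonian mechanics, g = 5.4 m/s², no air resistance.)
H = v₀²sin²(θ)/(2g) (with unit conversion) = 2241.0 cm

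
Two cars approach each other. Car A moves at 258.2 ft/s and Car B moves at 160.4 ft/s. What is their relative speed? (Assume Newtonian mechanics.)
v_rel = v_A + v_B = 258.2 + 160.4 = 418.6 ft/s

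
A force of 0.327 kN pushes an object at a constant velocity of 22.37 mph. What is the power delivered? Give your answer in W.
P = Fv = 327 N × 10 m/s = 3270 W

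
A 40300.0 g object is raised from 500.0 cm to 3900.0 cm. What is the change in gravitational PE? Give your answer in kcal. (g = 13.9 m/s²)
ΔPE = mg(h₂ − h₁) = 40.3 kg × 13.9 m/s² × (39 − 5) m = 1.905e+04 J = 4.552 kcal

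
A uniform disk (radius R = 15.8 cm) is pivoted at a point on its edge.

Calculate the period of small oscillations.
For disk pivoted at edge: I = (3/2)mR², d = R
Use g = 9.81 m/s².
I/m = (3/2)R² = 0.03745 m²; d = R = 0.158 m
T = 2π√((3/2)R²/(gR)) = 2π√(3R/(2g)) = 0.9766 s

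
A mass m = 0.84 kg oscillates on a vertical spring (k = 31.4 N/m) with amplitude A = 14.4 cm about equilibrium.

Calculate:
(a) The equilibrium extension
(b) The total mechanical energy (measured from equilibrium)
x_eq = mg/k = 0.84×9.81/31.4 = 0.2624 m = 26.24 cm
E = ½kA² = ½×31.4×(0.144)² = 0.3256 J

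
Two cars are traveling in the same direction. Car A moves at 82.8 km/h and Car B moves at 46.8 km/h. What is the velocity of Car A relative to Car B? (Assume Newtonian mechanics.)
v_rel = v_A - v_B = 82.8 - 46.8 = 36.0 km/h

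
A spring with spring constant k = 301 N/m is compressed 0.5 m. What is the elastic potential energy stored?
PE = ½kx² = ½×301×0.5² = 37.62 J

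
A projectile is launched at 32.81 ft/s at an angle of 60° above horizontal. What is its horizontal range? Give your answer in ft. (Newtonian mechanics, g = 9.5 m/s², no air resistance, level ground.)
R = v₀² sin(2θ) / g (with unit conversion) = 29.91 ft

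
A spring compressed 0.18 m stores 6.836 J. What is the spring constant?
PE = ½kx² → k = 2PE/x² = 2×6.836/0.18² = 422.0 N/m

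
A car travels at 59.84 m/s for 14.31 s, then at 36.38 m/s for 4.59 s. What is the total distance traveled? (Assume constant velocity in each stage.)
d₁ = v₁t₁ = 59.84 × 14.31 = 856.31 m
d₂ = v₂t₂ = 36.38 × 4.59 = 166.984 m
d_total = 856.31 + 166.984 = 1023.29 m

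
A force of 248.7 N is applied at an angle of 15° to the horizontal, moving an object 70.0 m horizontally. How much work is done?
W = Fd cosθ = 248.7×70.0×cos(15°) = 16816.0 J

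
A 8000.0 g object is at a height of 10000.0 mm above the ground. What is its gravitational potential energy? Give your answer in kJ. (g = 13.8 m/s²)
PE = mgh = 8 kg × 13.8 m/s² × 10 m = 1104 J = 1.104 kJ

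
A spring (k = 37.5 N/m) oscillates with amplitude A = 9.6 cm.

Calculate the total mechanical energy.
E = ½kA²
E = ½kA² = ½×37.5×(0.096)² = 0.1728 J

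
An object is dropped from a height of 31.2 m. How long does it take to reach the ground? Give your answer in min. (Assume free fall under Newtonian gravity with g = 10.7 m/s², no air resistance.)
t = √(2h/g) (with unit conversion) = 0.04025 min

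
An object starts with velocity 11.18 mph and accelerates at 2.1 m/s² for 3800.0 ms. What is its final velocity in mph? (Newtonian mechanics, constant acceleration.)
v = v₀ + at (with unit conversion) = 29.03 mph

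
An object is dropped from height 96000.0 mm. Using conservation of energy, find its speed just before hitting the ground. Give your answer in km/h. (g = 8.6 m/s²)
mgh = ½mv² → v = √(2gh) = √(2×8.6×96) = 40.63 m/s = 146.3 km/h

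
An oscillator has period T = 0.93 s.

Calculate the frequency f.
f = 1/T = 1/0.93 = 1.075 Hz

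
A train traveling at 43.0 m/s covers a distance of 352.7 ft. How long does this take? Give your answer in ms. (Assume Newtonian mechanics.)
t = d/v (with unit conversion) = 2500.0 ms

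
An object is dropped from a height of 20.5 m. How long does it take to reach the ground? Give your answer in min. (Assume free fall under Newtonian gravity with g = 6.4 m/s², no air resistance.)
t = √(2h/g) (with unit conversion) = 0.04218 min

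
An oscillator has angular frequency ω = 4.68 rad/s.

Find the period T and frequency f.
T = 2π/ω = 2π/4.68 = 1.343 s; f = ω/2π = 0.7448 Hz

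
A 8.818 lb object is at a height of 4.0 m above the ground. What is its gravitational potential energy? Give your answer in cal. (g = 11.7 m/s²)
PE = mgh = 4 kg × 11.7 m/s² × 4 m = 187.2 J = 44.74 cal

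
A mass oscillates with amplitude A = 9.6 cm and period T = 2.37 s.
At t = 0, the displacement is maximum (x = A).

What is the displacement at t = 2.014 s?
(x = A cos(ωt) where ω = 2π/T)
ω = 2π/T = 2π/2.37 = 2.651 rad/s
x = A cos(ωt) = 9.6×cos(2.651×2.014) = 5.632 cm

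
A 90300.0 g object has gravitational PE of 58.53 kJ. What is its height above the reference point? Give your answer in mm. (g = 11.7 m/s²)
PE = mgh → h = PE/(mg) = 5.853e+04 J / (90.3 kg × 11.7 m/s²) = 55.4 m = 55400.0 mm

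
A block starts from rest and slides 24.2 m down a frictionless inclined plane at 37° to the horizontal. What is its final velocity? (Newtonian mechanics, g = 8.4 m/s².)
a = g sin(θ) = 8.4 × sin(37°) = 5.06 m/s²
v = √(2ad) = √(2 × 5.06 × 24.2) = 15.64 m/s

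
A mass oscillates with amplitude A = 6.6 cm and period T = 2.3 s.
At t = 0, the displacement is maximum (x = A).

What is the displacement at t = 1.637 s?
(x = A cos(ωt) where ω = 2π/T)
ω = 2π/T = 2π/2.3 = 2.732 rad/s
x = A cos(ωt) = 6.6×cos(2.732×1.637) = -1.571 cm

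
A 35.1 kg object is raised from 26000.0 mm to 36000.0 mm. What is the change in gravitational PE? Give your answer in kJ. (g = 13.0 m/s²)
ΔPE = mg(h₂ − h₁) = 35.1 kg × 13.0 m/s² × (36 − 26) m = 4563 J = 4.563 kJ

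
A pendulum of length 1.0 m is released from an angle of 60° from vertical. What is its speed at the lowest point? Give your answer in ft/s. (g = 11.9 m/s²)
h = L(1 − cosθ) = 1.0×(1 − cos60°) = 0.5 m
v = √(2gh) = √(2×11.9×0.5) = 3.45 m/s = 11.32 ft/s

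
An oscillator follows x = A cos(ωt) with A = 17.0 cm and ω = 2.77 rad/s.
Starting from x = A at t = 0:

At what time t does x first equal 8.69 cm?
cos(ωt) = x/A = 8.69/17.0 = 0.5112
ωt = arccos(0.5112) = 1.034 rad
t = 1.034/2.77 = 0.3734 s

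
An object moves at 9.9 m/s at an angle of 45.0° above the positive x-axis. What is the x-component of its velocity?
vₓ = v cos(θ) = 9.9 × cos(45.0°) = 7.0 m/s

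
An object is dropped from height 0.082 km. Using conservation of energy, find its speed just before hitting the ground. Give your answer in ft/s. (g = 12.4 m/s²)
mgh = ½mv² → v = √(2gh) = √(2×12.4×82) = 45.1 m/s = 148.0 ft/s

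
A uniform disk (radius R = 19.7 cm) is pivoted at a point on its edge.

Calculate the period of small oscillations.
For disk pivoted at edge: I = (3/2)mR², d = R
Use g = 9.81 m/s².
I/m = (3/2)R² = 0.05821 m²; d = R = 0.197 m
T = 2π√((3/2)R²/(gR)) = 2π√(3R/(2g)) = 1.09 s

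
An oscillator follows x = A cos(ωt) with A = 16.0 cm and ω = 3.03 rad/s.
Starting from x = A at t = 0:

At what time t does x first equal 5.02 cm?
cos(ωt) = x/A = 5.02/16.0 = 0.3137
ωt = arccos(0.3137) = 1.252 rad
t = 1.252/3.03 = 0.4131 s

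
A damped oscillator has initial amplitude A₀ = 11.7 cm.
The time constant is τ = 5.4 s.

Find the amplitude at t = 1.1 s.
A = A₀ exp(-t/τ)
A = A₀ exp(−t/τ) = 11.7×exp(−1.1/5.4) = 9.544 cm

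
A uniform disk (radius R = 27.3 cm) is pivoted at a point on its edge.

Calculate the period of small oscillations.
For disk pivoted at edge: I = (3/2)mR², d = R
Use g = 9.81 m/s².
I/m = (3/2)R² = 0.1118 m²; d = R = 0.273 m
T = 2π√((3/2)R²/(gR)) = 2π√(3R/(2g)) = 1.284 s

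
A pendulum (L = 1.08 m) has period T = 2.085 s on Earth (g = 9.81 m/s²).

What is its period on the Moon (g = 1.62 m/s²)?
T = 2π√(L/g), so T_moon/T_earth = √(g_earth/g_moon)
T_moon = 2π√(1.08/1.62) = 5.13 s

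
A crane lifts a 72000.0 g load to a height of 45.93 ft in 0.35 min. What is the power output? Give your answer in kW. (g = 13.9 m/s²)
W = mgh = 72×13.9×14 = 1.401e+04 J
P = W/t = 1.401e+04/21 = 667.2 W = 0.6672 kW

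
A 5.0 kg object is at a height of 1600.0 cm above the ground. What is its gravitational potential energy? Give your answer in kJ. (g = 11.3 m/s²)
PE = mgh = 5 kg × 11.3 m/s² × 16 m = 904 J = 0.904 kJ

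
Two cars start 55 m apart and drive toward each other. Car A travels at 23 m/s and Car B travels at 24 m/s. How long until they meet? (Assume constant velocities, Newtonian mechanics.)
Combined speed: v_combined = 23 + 24 = 47 m/s
Time to meet: t = d/47 = 55/47 = 1.17 s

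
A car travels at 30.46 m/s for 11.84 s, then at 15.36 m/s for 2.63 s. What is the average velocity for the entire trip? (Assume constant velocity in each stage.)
d₁ = v₁t₁ = 30.46 × 11.84 = 360.646 m
d₂ = v₂t₂ = 15.36 × 2.63 = 40.3968 m
d_total = 401.04 m, t_total = 14.47 s
v_avg = d_total/t_total = 401.04/14.47 = 27.72 m/s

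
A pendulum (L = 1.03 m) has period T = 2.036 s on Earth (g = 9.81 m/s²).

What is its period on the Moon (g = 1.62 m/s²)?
T = 2π√(L/g), so T_moon/T_earth = √(g_earth/g_moon)
T_moon = 2π√(1.03/1.62) = 5.01 s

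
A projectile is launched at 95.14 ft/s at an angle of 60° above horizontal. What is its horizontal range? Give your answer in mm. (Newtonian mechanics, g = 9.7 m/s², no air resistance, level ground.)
R = v₀² sin(2θ) / g (with unit conversion) = 75080.0 mm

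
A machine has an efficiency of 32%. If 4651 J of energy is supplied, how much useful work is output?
W_out = η × W_in = 0.32 × 4651 = 1488.3 J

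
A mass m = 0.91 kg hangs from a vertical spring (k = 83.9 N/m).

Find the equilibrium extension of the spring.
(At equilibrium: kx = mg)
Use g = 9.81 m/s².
x_eq = mg/k = 0.91×9.81/83.9 = 0.1064 m = 10.64 cm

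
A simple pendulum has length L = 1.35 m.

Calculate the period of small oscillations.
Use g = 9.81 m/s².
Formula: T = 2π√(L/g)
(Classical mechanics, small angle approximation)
T = 2π√(L/g) = 2π√(1.35/9.81) = 2.331 s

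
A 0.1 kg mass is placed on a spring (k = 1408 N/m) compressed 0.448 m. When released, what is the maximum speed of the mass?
½kx² = ½mv² → v = x√(k/m) = 0.448×√(1408/0.1) = 53.16 m/s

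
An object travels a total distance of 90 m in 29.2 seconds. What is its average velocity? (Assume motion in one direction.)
v_avg = Δd / Δt = 90 / 29.2 = 3.08 m/s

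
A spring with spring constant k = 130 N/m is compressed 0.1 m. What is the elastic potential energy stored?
PE = ½kx² = ½×130×0.1² = 0.65 J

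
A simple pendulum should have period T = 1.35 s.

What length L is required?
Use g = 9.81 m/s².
T = 2π√(L/g) → L = g(T/2π)² = 9.81×(1.35/2π)² = 0.4529 m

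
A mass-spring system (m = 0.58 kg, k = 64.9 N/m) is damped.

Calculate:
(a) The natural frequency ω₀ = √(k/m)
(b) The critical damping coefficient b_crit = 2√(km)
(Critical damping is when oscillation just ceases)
ω₀ = √(k/m) = √(64.9/0.58) = 10.58 rad/s
b_crit = 2√(km) = 2√(64.9×0.58) = 12.27 kg/s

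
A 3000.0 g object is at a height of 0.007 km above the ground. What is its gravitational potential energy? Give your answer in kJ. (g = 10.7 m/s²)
PE = mgh = 3 kg × 10.7 m/s² × 7 m = 224.7 J = 0.2247 kJ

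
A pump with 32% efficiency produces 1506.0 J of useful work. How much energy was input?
W_in = W_out/η = 1506.0/0.32 = 4706.2 J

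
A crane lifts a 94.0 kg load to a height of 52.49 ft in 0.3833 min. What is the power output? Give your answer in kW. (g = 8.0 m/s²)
W = mgh = 94×8.0×16 = 1.203e+04 J
P = W/t = 1.203e+04/23 = 523.1 W = 0.5231 kW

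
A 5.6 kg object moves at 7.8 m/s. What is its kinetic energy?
KE = ½mv² = ½×5.6×7.8² = 170.352 J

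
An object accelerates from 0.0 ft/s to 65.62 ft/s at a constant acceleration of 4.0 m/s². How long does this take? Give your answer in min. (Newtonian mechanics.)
t = (v - v₀)/a (with unit conversion) = 0.08334 min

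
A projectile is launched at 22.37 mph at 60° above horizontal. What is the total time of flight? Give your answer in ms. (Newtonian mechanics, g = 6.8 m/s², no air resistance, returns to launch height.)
T = 2v₀sin(θ)/g (with unit conversion) = 2547.0 ms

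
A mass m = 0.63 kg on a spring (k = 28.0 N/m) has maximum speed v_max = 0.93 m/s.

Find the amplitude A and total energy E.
½mv²_max = ½kA² → A = v_max√(m/k) = 0.93×√(0.63/28.0) = 0.1395 m = 13.95 cm
E = ½mv²_max = ½×0.63×0.93² = 0.2724 J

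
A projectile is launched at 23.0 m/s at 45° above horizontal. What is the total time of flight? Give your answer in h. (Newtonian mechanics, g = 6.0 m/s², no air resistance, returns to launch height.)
T = 2v₀sin(θ)/g (with unit conversion) = 0.001506 h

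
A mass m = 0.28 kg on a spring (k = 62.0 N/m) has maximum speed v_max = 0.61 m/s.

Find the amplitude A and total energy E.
½mv²_max = ½kA² → A = v_max√(m/k) = 0.61×√(0.28/62.0) = 0.04099 m = 4.099 cm
E = ½mv²_max = ½×0.28×0.61² = 0.05209 J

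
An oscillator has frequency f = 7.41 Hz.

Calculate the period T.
T = 1/f = 1/7.41 = 0.135 s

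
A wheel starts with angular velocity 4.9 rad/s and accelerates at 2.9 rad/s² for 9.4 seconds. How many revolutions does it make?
θ = ω₀t + ½αt² = 4.9×9.4 + ½×2.9×9.4² = 174.18 rad
Revolutions = θ/(2π) = 174.18/(2π) = 27.72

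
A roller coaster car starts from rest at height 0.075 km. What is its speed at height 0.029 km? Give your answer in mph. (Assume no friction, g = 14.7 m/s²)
mgh₁ = ½mv₂² + mgh₂ → v₂ = √(2g(h₁−h₂)) = √(2×14.7×(75−29)) = 36.77 m/s = 82.26 mph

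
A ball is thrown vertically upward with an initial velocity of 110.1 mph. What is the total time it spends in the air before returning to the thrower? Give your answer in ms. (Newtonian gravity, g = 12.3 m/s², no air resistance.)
t_total = 2v₀/g (with unit conversion) = 8003.0 ms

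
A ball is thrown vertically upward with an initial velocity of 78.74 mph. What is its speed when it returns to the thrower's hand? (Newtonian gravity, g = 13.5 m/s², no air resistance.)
By conservation of energy, the ball returns at the same speed = 78.74 mph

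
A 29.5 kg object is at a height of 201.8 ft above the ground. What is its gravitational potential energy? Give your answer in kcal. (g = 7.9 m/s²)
PE = mgh = 29.5 kg × 7.9 m/s² × 61.51 m = 1.433e+04 J = 3.426 kcal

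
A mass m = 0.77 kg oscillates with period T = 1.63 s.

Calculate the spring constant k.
T = 2π√(m/k) → k = m(2π/T)² = 0.77×(2π/1.63)² = 11.44 N/m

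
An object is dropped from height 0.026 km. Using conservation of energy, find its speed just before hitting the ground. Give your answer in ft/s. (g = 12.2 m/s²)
mgh = ½mv² → v = √(2gh) = √(2×12.2×26) = 25.19 m/s = 82.64 ft/s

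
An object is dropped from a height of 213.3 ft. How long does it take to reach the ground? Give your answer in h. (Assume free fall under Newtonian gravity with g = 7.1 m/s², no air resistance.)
t = √(2h/g) (with unit conversion) = 0.001189 h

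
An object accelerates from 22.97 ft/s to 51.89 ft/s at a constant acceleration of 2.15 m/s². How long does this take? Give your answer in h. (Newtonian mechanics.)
t = (v - v₀)/a (with unit conversion) = 0.001139 h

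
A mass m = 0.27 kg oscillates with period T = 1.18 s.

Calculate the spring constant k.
T = 2π√(m/k) → k = m(2π/T)² = 0.27×(2π/1.18)² = 7.655 N/m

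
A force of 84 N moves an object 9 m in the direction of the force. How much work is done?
W = Fd = 84×9 = 756.0 J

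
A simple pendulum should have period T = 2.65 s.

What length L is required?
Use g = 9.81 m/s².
T = 2π√(L/g) → L = g(T/2π)² = 9.81×(2.65/2π)² = 1.745 m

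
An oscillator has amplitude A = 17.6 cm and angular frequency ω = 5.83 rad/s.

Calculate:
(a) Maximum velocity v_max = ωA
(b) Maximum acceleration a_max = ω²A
v_max = ωA = 5.83×0.176 = 1.026 m/s
a_max = ω²A = 5.83²×0.176 = 5.982 m/s²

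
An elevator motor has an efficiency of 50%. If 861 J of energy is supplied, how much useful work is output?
W_out = η × W_in = 0.5 × 861 = 430.5 J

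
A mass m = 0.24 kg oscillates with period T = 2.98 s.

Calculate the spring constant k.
T = 2π√(m/k) → k = m(2π/T)² = 0.24×(2π/2.98)² = 1.067 N/m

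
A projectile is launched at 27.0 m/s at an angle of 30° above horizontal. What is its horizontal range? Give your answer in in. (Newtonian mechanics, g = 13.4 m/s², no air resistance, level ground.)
R = v₀² sin(2θ) / g (with unit conversion) = 1855.0 in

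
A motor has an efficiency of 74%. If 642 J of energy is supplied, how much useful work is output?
W_out = η × W_in = 0.74 × 642 = 475.08 J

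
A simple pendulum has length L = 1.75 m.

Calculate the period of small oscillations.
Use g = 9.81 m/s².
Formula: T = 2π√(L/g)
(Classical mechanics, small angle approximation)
T = 2π√(L/g) = 2π√(1.75/9.81) = 2.654 s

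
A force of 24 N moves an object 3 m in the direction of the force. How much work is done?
W = Fd = 24×3 = 72.0 J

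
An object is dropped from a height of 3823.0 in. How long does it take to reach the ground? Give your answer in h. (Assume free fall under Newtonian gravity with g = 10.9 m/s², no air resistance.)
t = √(2h/g) (with unit conversion) = 0.001173 h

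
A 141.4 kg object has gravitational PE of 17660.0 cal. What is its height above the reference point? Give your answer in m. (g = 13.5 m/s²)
PE = mgh → h = PE/(mg) = 7.389e+04 J / (141.4 kg × 13.5 m/s²) = 38.71 m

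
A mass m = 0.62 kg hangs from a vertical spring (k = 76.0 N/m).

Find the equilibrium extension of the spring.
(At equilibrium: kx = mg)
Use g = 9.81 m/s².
x_eq = mg/k = 0.62×9.81/76.0 = 0.08003 m = 8.003 cm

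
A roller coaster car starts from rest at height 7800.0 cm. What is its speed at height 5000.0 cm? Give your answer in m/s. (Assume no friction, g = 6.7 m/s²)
mgh₁ = ½mv₂² + mgh₂ → v₂ = √(2g(h₁−h₂)) = √(2×6.7×(78−50)) = 19.37 m/s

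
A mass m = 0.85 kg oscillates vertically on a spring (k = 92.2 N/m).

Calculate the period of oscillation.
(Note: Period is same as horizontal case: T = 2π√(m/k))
T = 2π√(m/k) = 2π√(0.85/92.2) = 0.6033 s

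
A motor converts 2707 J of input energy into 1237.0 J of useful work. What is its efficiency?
η = W_out/W_in = 1237.0/2707 = 0.457 = 45.7%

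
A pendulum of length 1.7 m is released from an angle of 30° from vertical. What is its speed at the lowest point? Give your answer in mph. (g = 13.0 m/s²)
h = L(1 − cosθ) = 1.7×(1 − cos30°) = 0.2278 m
v = √(2gh) = √(2×13.0×0.2278) = 2.433 m/s = 5.443 mph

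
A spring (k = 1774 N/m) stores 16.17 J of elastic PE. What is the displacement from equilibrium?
PE = ½kx² → x = √(2PE/k) = √(2×16.17/1774) = 0.135 m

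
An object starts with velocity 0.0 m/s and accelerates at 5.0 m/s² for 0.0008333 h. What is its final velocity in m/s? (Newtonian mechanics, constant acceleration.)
v = v₀ + at (with unit conversion) = 15.0 m/s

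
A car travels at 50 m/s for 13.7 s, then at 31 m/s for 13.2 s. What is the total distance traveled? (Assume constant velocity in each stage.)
d₁ = v₁t₁ = 50 × 13.7 = 685 m
d₂ = v₂t₂ = 31 × 13.2 = 409.2 m
d_total = 685 + 409.2 = 1094.2 m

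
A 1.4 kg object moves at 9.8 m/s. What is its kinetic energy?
KE = ½mv² = ½×1.4×9.8² = 67.228 J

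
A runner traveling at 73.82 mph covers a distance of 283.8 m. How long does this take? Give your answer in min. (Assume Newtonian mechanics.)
t = d/v (with unit conversion) = 0.1433 min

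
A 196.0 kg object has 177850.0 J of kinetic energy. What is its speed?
KE = ½mv² → v = √(2KE/m) = √(2×177850.0/196.0) = 42.6 m/s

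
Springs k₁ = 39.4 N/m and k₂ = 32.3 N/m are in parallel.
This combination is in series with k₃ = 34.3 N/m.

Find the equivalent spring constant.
k₁₂ = k₁ + k₂ = 71.7 N/m (parallel)
1/k_eq = 1/k₁₂ + 1/k₃ → k_eq = 23.2 N/m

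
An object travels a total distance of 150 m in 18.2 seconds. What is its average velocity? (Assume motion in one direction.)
v_avg = Δd / Δt = 150 / 18.2 = 8.24 m/s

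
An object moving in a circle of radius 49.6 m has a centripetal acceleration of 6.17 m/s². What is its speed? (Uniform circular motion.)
v = √(a_c × r) = √(6.17 × 49.6) = 17.49 m/s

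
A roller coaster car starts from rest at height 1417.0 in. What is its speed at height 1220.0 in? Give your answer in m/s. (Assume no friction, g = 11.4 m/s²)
mgh₁ = ½mv₂² + mgh₂ → v₂ = √(2g(h₁−h₂)) = √(2×11.4×(35.99−30.99)) = 10.68 m/s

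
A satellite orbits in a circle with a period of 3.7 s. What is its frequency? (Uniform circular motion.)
f = 1/T = 1/3.7 = 0.2703 Hz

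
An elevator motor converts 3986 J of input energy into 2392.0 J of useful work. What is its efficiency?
η = W_out/W_in = 2392.0/3986 = 0.6001 = 60.01%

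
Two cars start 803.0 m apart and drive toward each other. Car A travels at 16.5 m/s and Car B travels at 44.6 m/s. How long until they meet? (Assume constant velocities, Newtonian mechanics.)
Combined speed: v_combined = 16.5 + 44.6 = 61.1 m/s
Time to meet: t = d/61.1 = 803.0/61.1 = 13.14 s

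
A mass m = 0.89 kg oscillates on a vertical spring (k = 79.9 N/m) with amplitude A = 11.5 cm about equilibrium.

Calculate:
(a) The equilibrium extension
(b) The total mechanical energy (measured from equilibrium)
x_eq = mg/k = 0.89×9.81/79.9 = 0.1093 m = 10.93 cm
E = ½kA² = ½×79.9×(0.115)² = 0.5283 J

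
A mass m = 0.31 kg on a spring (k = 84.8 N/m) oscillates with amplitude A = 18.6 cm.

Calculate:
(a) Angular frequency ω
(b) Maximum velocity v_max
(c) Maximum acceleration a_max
ω = √(k/m) = √(84.8/0.31) = 16.54 rad/s
v_max = ωA = 16.54×0.186 = 3.076 m/s
a_max = ω²A = 16.54²×0.186 = 50.88 m/s²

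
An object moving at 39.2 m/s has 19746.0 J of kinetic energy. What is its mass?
KE = ½mv² → m = 2KE/v² = 2×19746.0/39.2² = 25.7 kg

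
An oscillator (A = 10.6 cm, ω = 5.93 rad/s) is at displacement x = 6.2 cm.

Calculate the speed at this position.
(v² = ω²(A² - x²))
v = ω√(A² − x²) = 5.93×√(0.106² − 0.062²) = 0.5098 m/s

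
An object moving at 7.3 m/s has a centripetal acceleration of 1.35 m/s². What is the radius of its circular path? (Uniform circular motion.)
r = v²/a_c = 7.3²/1.35 = 39.47 m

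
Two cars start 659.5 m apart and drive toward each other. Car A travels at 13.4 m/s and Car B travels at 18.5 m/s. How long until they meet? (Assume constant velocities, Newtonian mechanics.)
Combined speed: v_combined = 13.4 + 18.5 = 31.9 m/s
Time to meet: t = d/31.9 = 659.5/31.9 = 20.67 s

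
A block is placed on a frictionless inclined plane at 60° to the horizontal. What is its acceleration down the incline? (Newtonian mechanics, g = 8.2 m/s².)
a = g sin(θ) = 8.2 × sin(60°) = 8.2 × 0.866 = 7.1 m/s²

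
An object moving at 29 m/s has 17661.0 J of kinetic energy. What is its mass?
KE = ½mv² → m = 2KE/v² = 2×17661.0/29² = 42.0 kg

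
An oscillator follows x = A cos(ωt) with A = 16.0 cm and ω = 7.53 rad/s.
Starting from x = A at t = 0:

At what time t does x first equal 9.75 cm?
cos(ωt) = x/A = 9.75/16.0 = 0.6094
ωt = arccos(0.6094) = 0.9155 rad
t = 0.9155/7.53 = 0.1216 s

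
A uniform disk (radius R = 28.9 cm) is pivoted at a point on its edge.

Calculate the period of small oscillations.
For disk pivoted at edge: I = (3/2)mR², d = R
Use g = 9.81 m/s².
I/m = (3/2)R² = 0.1253 m²; d = R = 0.289 m
T = 2π√((3/2)R²/(gR)) = 2π√(3R/(2g)) = 1.321 s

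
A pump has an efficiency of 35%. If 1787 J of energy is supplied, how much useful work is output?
W_out = η × W_in = 0.35 × 1787 = 625.45 J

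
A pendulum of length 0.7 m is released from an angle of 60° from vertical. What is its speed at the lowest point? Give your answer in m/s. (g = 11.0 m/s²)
h = L(1 − cosθ) = 0.7×(1 − cos60°) = 0.35 m
v = √(2gh) = √(2×11.0×0.35) = 2.775 m/s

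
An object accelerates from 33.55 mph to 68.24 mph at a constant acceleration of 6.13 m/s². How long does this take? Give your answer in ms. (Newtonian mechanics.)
t = (v - v₀)/a (with unit conversion) = 2530.0 ms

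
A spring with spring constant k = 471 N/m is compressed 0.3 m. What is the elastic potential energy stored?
PE = ½kx² = ½×471×0.3² = 21.19 J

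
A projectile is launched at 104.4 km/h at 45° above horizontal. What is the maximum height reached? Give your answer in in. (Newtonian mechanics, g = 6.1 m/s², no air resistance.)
H = v₀²sin²(θ)/(2g) (with unit conversion) = 1357.0 in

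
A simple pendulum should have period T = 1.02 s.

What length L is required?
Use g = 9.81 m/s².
T = 2π√(L/g) → L = g(T/2π)² = 9.81×(1.02/2π)² = 0.2585 m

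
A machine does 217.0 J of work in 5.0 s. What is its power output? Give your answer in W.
P = W/t = 217 J / 5 s = 43.4 W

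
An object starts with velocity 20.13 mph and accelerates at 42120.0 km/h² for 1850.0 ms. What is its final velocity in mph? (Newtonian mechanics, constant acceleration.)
v = v₀ + at (with unit conversion) = 33.58 mph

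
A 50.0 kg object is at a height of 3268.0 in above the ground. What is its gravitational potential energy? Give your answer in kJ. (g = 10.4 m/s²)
PE = mgh = 50 kg × 10.4 m/s² × 83.01 m = 4.316e+04 J = 43.16 kJ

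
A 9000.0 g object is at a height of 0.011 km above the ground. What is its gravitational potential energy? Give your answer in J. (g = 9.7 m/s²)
PE = mgh = 9 kg × 9.7 m/s² × 11 m = 960.3 J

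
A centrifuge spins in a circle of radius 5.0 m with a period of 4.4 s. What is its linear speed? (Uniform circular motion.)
v = 2πr/T = 2π×5.0/4.4 = 7.14 m/s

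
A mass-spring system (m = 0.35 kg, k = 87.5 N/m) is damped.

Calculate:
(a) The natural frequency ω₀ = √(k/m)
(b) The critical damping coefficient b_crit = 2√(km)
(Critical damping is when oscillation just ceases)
ω₀ = √(k/m) = √(87.5/0.35) = 15.81 rad/s
b_crit = 2√(km) = 2√(87.5×0.35) = 11.07 kg/s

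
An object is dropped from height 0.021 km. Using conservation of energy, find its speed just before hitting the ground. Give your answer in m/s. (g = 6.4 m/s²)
mgh = ½mv² → v = √(2gh) = √(2×6.4×21) = 16.4 m/s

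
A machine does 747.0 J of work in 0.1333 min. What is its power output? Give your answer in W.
P = W/t = 747 J / 7.998 s = 93.4 W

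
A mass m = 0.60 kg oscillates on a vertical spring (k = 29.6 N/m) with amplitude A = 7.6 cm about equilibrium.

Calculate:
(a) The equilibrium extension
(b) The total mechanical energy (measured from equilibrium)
x_eq = mg/k = 0.6×9.81/29.6 = 0.1989 m = 19.89 cm
E = ½kA² = ½×29.6×(0.076)² = 0.08548 J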